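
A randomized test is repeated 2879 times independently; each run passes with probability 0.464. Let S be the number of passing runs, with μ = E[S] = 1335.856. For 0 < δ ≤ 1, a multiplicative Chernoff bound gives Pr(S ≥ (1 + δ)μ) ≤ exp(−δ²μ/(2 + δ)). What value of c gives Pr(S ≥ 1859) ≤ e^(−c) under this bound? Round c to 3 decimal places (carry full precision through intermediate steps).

85.663

Write 1859 = (1 + δ)μ, so δ = 1859/1335.856 − 1 = 0.3916171…
Then the exponent is δ²μ/(2 + δ) = (1859 − μ)² / (μ·(2 + δ)) = 85.662592.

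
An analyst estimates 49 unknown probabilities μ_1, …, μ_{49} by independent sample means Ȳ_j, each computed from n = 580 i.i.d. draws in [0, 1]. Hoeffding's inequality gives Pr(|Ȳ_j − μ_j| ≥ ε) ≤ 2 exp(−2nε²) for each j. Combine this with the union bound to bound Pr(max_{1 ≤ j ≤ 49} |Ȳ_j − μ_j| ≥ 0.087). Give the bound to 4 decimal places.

0.0151

Per-experiment Hoeffding bound: 2·exp(−2·580·0.087²) = 2·exp(−8.78004) = 0.00030754.
Union bound over 49 events: 49·0.00030754 = 0.01507.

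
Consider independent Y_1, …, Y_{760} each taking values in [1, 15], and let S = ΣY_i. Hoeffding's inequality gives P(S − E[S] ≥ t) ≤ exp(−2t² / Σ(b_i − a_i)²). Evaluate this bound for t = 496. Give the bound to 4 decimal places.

0.0368

Σ(b_i − a_i)² = 760·(14)² = 148960.
Exponent = 2·496²/148960 = 3.3031.
Bound = exp(−3.3031) = 0.03677.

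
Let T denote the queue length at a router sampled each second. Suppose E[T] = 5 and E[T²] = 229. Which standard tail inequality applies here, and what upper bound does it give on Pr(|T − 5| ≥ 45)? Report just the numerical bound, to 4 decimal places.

The first two moments determine the variance, so Chebyshev's inequality is the sharpest standard bound available.
Var(T) = E[T²] − (E[T])² = 229 − 25 = 204.
Chebyshev's inequality: Pr(|T − μ| ≥ t) ≤ Var(T)/t² = 204/2025 = 0.1007.

0.1007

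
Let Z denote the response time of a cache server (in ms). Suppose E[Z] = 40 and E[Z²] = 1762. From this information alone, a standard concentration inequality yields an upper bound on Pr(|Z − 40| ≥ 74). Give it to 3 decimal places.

0.030

The first two moments determine the variance, so Chebyshev's inequality is the sharpest standard bound available.
Var(Z) = E[Z²] − (E[Z])² = 1762 − 1600 = 162.
Chebyshev's inequality: Pr(|Z − μ| ≥ t) ≤ Var(Z)/t² = 162/5476 = 0.0296.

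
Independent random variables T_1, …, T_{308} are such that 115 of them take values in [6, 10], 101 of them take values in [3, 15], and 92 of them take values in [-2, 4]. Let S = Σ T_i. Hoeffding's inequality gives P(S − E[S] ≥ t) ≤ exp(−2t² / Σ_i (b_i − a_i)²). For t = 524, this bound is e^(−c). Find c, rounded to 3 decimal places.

Σ(b_i − a_i)² = 115·4² + 101·12² + 92·6² = 19696.
c = 2t² / 19696 = 2·524² / 19696 = 27.8814.

27.881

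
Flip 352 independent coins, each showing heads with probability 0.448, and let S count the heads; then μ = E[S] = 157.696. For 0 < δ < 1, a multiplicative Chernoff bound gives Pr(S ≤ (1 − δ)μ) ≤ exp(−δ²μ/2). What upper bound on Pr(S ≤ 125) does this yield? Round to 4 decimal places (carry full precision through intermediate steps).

0.0337

Write 125 = (1 − δ)μ, so δ = 1 − 125/157.696 = 0.2073356…
Then the exponent is δ²μ/2 = (μ − 125)²/(2μ) = 3.389523.
Bound = exp(−3.389523) = 0.03372.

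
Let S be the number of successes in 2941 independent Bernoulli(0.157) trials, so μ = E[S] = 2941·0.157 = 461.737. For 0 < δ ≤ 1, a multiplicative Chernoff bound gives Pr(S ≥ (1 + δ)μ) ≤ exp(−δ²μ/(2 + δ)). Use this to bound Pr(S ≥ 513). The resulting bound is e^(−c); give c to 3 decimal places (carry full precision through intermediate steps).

2.696

Write 513 = (1 + δ)μ, so δ = 513/461.737 − 1 = 0.1110221…
Then the exponent is δ²μ/(2 + δ) = (513 − μ)² / (μ·(2 + δ)) = 2.696004.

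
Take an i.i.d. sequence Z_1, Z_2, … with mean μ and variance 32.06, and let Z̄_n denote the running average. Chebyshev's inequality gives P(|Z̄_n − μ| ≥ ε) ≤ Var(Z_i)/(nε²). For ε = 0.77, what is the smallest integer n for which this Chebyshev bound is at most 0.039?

1387

Require 32.06/(n·0.77²) ≤ 0.039, i.e. n ≥ 32.06/(0.039·0.77²) = 1386.492.
The smallest integer n is 1387.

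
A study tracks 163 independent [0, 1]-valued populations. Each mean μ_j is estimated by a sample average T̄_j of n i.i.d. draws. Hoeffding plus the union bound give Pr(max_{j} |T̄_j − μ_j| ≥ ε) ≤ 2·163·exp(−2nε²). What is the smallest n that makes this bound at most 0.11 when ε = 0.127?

248

Need 2·163·exp(−2nε²) ≤ 0.11, i.e. exp(−2nε²) ≤ 0.11/326.
So 2nε² ≥ ln(326/0.11) = 7.994172.
Hence n ≥ 7.994172/(2·0.127²) = 247.820.
The smallest integer n is 248.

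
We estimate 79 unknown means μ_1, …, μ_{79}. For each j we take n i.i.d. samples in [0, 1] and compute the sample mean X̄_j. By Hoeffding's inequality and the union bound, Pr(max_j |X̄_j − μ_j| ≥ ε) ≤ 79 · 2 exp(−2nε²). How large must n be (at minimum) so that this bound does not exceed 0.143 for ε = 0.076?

607

Need 2·79·exp(−2nε²) ≤ 0.143, i.e. exp(−2nε²) ≤ 0.143/158.
So 2nε² ≥ ln(158/0.143) = 7.007506.
Hence n ≥ 7.007506/(2·0.076²) = 606.605.
The smallest integer n is 607.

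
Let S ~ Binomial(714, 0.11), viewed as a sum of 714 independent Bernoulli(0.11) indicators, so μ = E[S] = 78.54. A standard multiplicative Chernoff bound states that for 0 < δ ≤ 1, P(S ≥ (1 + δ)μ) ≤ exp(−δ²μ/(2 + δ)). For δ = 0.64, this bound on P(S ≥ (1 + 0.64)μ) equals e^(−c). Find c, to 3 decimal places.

12.186

c = δ²μ/(2 + δ) = 0.64²·78.54/(2 + 0.64) = 12.1856.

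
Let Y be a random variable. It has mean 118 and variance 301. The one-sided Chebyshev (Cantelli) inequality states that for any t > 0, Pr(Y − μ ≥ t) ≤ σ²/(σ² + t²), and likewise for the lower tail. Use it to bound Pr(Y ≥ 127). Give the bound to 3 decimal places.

Here σ² = 301 and t = 9, so σ² + t² = 382.
Cantelli's bound: 301/382 = 0.7880.

0.788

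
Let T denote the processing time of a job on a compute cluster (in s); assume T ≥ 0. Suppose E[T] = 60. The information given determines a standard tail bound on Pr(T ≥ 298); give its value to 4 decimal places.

Only the mean of a non-negative variable is known, so Markov's inequality is the applicable tail bound.
Markov's inequality: for a non-negative random variable, Pr(T ≥ a) ≤ E[T]/a.
Here E[T] = 60 and a = 298, so the bound is 60/298 = 0.2013.

0.2013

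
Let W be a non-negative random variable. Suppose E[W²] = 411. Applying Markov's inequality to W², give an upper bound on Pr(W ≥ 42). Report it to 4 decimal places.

Since W ≥ 0, the event {W ≥ 42} is the same as {W² ≥ 1764}.
Markov's inequality applied to W² gives Pr(W² ≥ 1764) ≤ E[W²]/1764 = 411/1764 = 0.2330.

0.2330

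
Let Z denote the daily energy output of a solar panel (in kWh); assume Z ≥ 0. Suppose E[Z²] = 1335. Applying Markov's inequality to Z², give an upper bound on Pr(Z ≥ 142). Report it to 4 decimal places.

0.0662

Since Z ≥ 0, the event {Z ≥ 142} is the same as {Z² ≥ 20164}.
Markov's inequality applied to Z² gives Pr(Z² ≥ 20164) ≤ E[Z²]/20164 = 1335/20164 = 0.0662.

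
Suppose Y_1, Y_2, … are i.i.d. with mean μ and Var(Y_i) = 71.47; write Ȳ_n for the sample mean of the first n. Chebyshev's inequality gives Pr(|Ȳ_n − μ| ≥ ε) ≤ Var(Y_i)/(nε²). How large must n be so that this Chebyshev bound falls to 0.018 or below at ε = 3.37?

350

Require 71.47/(n·3.37²) ≤ 0.018, i.e. n ≥ 71.47/(0.018·3.37²) = 349.616.
The smallest integer n is 350.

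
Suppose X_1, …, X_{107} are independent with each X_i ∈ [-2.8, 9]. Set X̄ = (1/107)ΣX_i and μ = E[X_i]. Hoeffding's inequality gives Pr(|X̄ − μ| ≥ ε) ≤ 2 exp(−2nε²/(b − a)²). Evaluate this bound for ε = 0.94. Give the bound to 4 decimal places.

0.5143

Exponent: 2nε²/(b − a)² = 2·107·0.94² / 11.8² = 1.35802.
Bound = 2·exp(−1.35802) = 0.51434.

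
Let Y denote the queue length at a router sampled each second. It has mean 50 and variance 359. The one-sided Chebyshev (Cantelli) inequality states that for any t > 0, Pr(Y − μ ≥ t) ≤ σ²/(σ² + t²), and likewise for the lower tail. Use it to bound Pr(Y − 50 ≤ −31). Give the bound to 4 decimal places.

0.2720

Here σ² = 359 and t = 31, so σ² + t² = 1320.
Cantelli's bound: 359/1320 = 0.2720.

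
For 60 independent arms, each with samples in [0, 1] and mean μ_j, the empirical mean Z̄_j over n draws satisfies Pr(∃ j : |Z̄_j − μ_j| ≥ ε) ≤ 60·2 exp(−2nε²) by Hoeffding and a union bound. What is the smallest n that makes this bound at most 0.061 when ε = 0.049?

1580

Need 2·60·exp(−2nε²) ≤ 0.061, i.e. exp(−2nε²) ≤ 0.061/120.
So 2nε² ≥ ln(120/0.061) = 7.584373.
Hence n ≥ 7.584373/(2·0.049²) = 1579.420.
The smallest integer n is 1580.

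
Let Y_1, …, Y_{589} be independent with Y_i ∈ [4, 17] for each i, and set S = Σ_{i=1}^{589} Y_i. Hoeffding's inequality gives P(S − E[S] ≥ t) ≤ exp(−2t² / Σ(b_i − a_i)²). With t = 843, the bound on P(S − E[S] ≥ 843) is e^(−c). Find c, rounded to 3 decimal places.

14.279

Σ(b_i − a_i)² = 589·(13)² = 99541.
c = 2t²/99541 = 2·843²/99541 = 14.2785.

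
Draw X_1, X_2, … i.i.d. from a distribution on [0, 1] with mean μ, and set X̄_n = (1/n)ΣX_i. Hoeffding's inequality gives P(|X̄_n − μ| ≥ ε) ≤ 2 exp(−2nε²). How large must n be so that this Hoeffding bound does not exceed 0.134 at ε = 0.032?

Require 2·exp(−2nε²) ≤ 0.134, i.e. 2nε² ≥ ln(2/0.134) = 2.703063.
So n ≥ 2.703063 / (2·0.032²) = 1319.855.
The smallest integer n is 1320.

1320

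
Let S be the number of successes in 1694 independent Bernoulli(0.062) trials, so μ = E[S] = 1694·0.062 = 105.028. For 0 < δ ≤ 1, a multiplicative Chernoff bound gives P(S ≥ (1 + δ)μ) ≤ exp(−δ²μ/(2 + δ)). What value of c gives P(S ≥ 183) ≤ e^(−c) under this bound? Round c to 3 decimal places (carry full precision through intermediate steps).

21.108

Write 183 = (1 + δ)μ, so δ = 183/105.028 − 1 = 0.7423925…
Then the exponent is δ²μ/(2 + δ) = (183 − μ)² / (μ·(2 + δ)) = 21.107784.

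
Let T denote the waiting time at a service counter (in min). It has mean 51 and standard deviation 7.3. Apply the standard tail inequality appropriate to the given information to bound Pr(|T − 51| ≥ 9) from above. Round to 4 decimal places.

Mean and variance are known, so Chebyshev's inequality applies.
Chebyshev: Pr(|T − μ| ≥ t) ≤ Var(T)/t².
Var(T) = σ² = 7.3² = 53.29.
Bound = 53.29 / 81 = 0.6579.

0.6579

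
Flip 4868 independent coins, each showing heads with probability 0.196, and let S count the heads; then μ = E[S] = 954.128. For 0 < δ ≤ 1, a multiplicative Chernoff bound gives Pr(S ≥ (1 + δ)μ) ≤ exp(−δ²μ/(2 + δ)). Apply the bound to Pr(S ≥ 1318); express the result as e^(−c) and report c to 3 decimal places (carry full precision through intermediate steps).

Write 1318 = (1 + δ)μ, so δ = 1318/954.128 − 1 = 0.381366…
Then the exponent is δ²μ/(2 + δ) = (1318 − μ)² / (μ·(2 + δ)) = 58.272612.

58.273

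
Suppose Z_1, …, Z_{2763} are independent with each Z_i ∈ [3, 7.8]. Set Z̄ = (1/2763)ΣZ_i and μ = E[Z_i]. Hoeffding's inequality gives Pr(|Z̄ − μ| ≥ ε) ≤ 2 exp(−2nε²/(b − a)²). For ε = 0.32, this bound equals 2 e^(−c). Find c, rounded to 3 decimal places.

c = 2nε²/(b − a)² = 2·2763·0.32² / 4.8² = 24.5600.

24.560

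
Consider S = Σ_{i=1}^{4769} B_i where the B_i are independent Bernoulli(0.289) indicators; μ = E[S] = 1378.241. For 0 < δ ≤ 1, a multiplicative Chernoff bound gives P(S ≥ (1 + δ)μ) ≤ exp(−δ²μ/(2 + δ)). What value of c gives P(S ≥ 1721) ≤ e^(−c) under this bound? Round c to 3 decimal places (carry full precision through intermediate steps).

37.907

Write 1721 = (1 + δ)μ, so δ = 1721/1378.241 − 1 = 0.2486931…
Then the exponent is δ²μ/(2 + δ) = (1721 − μ)² / (μ·(2 + δ)) = 37.907259.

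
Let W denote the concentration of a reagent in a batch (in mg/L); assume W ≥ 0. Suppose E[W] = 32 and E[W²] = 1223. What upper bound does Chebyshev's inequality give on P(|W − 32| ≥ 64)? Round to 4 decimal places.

Var(W) = E[W²] − (E[W])² = 1223 − 1024 = 199.
Chebyshev's inequality: P(|W − μ| ≥ t) ≤ Var(W)/t² = 199/4096 = 0.0486.

0.0486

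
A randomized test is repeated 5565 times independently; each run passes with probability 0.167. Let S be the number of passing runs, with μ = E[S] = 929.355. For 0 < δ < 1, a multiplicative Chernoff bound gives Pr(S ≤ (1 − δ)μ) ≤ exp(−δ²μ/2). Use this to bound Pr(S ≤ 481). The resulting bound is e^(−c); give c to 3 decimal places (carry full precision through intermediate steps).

Write 481 = (1 − δ)μ, so δ = 1 − 481/929.355 = 0.4824367…
Then the exponent is δ²μ/2 = (μ − 481)²/(2μ) = 108.151463.

108.151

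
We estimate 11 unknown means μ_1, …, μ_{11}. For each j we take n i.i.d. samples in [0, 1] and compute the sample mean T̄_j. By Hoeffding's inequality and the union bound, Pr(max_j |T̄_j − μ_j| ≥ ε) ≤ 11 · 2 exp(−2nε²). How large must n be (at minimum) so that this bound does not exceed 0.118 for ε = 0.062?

Need 2·11·exp(−2nε²) ≤ 0.118, i.e. exp(−2nε²) ≤ 0.118/22.
So 2nε² ≥ ln(22/0.118) = 5.228113.
Hence n ≥ 5.228113/(2·0.062²) = 680.036.
The smallest integer n is 681.

681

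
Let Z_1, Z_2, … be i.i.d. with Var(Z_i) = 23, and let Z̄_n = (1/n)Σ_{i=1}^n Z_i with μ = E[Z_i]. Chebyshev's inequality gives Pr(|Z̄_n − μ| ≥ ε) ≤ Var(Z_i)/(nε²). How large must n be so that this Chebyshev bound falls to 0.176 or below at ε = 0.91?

Require 23/(n·0.91²) ≤ 0.176, i.e. n ≥ 23/(0.176·0.91²) = 157.809.
The smallest integer n is 158.

158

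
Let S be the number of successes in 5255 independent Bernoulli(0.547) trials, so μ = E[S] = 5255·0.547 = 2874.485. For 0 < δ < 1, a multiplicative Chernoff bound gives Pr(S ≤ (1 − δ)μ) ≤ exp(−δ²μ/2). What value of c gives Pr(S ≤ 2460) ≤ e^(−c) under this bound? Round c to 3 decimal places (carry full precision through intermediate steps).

Write 2460 = (1 − δ)μ, so δ = 1 − 2460/2874.485 = 0.1441945…
Then the exponent is δ²μ/2 = (μ − 2460)²/(2μ) = 29.883234.

29.883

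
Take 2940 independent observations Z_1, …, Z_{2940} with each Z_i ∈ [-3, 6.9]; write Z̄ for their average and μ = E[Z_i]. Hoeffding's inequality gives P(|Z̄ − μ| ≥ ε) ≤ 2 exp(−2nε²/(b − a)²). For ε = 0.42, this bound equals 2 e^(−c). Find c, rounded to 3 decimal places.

c = 2nε²/(b − a)² = 2·2940·0.42² / 9.9² = 10.5829.

10.583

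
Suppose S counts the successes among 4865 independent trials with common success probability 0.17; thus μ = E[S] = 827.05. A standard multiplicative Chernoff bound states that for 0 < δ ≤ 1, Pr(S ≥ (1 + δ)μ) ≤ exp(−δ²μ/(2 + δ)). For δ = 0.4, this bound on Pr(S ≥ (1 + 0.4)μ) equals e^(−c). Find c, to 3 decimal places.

c = δ²μ/(2 + δ) = 0.4²·827.05/(2 + 0.4) = 55.1367.

55.137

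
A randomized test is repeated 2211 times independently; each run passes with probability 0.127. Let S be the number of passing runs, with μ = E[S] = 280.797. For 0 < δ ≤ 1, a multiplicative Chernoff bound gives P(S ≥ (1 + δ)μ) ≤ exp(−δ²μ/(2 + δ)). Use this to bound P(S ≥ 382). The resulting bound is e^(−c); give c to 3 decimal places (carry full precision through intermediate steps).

Write 382 = (1 + δ)μ, so δ = 382/280.797 − 1 = 0.3604134…
Then the exponent is δ²μ/(2 + δ) = (382 − μ)² / (μ·(2 + δ)) = 15.452766.

15.453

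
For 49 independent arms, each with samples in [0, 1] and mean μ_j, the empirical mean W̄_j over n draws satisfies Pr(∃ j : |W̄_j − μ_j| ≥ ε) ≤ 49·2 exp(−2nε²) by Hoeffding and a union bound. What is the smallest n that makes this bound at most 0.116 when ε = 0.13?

200

Need 2·49·exp(−2nε²) ≤ 0.116, i.e. exp(−2nε²) ≤ 0.116/98.
So 2nε² ≥ ln(98/0.116) = 6.739133.
Hence n ≥ 6.739133/(2·0.13²) = 199.383.
The smallest integer n is 200.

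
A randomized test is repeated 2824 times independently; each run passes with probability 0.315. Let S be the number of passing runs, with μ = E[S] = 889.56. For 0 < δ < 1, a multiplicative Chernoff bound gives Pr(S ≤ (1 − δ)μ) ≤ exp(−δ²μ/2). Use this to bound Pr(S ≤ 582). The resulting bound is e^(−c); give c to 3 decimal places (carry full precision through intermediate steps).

53.169

Write 582 = (1 − δ)μ, so δ = 1 − 582/889.56 = 0.345744…
Then the exponent is δ²μ/2 = (μ − 582)²/(2μ) = 53.168507.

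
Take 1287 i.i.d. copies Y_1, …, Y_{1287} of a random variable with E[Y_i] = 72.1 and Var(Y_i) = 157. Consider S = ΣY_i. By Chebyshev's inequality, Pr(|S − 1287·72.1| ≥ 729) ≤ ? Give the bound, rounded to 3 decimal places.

Var(S) = n·Var(Y_i) = 1287·157 = 202059.
Chebyshev: Pr(|S − 1287·72.1| ≥ 729) ≤ Var(S)/729² = 202059/531441 = 0.3802.

0.380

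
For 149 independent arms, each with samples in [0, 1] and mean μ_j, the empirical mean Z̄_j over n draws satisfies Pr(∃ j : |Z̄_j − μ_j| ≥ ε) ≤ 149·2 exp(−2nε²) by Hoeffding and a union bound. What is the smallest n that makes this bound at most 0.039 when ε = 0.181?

Need 2·149·exp(−2nε²) ≤ 0.039, i.e. exp(−2nε²) ≤ 0.039/298.
So 2nε² ≥ ln(298/0.039) = 8.941287.
Hence n ≥ 8.941287/(2·0.181²) = 136.462.
The smallest integer n is 137.

137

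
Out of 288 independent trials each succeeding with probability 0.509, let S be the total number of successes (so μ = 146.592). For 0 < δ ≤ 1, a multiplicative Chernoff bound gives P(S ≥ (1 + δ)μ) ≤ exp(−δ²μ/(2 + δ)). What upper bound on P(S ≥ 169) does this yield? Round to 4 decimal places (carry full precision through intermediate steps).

0.2037

Write 169 = (1 + δ)μ, so δ = 169/146.592 − 1 = 0.1528596…
Then the exponent is δ²μ/(2 + δ) = (169 − μ)² / (μ·(2 + δ)) = 1.591037.
Bound = exp(−1.591037) = 0.20371.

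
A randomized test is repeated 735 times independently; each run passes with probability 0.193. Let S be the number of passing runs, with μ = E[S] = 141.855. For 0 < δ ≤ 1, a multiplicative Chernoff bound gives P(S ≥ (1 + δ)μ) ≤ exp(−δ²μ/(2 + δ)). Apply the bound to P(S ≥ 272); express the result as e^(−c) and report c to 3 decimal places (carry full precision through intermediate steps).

40.927

Write 272 = (1 + δ)μ, so δ = 272/141.855 − 1 = 0.9174509…
Then the exponent is δ²μ/(2 + δ) = (272 − μ)² / (μ·(2 + δ)) = 40.926704.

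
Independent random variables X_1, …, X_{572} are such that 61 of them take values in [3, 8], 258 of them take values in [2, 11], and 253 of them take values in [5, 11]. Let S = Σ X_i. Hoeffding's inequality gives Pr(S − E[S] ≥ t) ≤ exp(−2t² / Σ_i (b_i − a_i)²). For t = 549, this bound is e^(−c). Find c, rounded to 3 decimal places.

19.118

Σ(b_i − a_i)² = 61·5² + 258·9² + 253·6² = 31531.
c = 2t² / 31531 = 2·549² / 31531 = 19.1178.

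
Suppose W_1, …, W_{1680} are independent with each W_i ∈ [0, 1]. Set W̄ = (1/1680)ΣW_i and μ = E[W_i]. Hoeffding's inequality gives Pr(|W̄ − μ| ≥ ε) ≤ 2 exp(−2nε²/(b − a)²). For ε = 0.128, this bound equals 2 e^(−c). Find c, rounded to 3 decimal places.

55.050

c = 2nε²/(b − a)² = 2·1680·0.128² / 1² = 55.0502.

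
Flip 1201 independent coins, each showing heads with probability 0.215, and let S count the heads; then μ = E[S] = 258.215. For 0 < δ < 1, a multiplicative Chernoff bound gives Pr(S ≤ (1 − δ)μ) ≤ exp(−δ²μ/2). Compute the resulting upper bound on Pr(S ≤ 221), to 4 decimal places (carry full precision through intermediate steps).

0.0684

Write 221 = (1 − δ)μ, so δ = 1 − 221/258.215 = 0.1441241…
Then the exponent is δ²μ/2 = (μ − 221)²/(2μ) = 2.681789.
Bound = exp(−2.681789) = 0.06844.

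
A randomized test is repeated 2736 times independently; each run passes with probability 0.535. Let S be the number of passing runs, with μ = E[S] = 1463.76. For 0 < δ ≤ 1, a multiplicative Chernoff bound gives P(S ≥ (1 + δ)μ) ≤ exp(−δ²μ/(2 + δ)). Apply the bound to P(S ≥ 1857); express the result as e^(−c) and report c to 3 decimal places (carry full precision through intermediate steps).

Write 1857 = (1 + δ)μ, so δ = 1857/1463.76 − 1 = 0.2686506…
Then the exponent is δ²μ/(2 + δ) = (1857 − μ)² / (μ·(2 + δ)) = 46.566960.

46.567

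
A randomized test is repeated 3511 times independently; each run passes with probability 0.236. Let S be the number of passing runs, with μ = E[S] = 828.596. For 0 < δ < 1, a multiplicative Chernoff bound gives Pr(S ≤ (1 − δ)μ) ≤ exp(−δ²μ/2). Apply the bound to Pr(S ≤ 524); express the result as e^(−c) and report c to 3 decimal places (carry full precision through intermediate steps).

Write 524 = (1 − δ)μ, so δ = 1 − 524/828.596 = 0.367605…
Then the exponent is δ²μ/2 = (μ − 524)²/(2μ) = 55.985500.

55.986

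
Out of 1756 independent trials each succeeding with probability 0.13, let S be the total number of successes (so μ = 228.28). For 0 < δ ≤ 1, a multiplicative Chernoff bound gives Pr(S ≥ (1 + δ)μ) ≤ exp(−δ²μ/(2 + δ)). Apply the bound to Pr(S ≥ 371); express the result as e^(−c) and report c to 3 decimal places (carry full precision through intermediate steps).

33.989

Write 371 = (1 + δ)μ, so δ = 371/228.28 − 1 = 0.6251971…
Then the exponent is δ²μ/(2 + δ) = (371 − μ)² / (μ·(2 + δ)) = 33.989118.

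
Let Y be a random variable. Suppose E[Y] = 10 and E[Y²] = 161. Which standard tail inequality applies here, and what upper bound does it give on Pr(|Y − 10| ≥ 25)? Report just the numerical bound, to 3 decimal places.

0.098

The first two moments determine the variance, so Chebyshev's inequality is the sharpest standard bound available.
Var(Y) = E[Y²] − (E[Y])² = 161 − 100 = 61.
Chebyshev's inequality: Pr(|Y − μ| ≥ t) ≤ Var(Y)/t² = 61/625 = 0.0976.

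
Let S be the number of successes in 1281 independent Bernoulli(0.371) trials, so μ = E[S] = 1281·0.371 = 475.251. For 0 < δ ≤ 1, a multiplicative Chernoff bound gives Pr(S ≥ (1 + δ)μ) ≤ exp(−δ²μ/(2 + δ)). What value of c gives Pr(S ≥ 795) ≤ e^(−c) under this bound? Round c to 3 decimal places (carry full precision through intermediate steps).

80.488

Write 795 = (1 + δ)μ, so δ = 795/475.251 − 1 = 0.6728003…
Then the exponent is δ²μ/(2 + δ) = (795 − μ)² / (μ·(2 + δ)) = 80.487575.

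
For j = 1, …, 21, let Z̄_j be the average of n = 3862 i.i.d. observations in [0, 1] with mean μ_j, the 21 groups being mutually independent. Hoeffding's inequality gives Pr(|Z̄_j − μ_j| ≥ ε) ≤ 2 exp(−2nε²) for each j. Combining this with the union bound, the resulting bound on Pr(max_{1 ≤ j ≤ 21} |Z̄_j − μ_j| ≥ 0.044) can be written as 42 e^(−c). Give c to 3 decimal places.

14.954

Union bound over the 21 events: Pr(max_{1 ≤ j ≤ 21} |Z̄_j − μ_j| ≥ 0.044) ≤ 21·2·exp(−2nε²) = 42 exp(−2·3862·0.044²).
So c = 2·3862·0.044² = 14.9537.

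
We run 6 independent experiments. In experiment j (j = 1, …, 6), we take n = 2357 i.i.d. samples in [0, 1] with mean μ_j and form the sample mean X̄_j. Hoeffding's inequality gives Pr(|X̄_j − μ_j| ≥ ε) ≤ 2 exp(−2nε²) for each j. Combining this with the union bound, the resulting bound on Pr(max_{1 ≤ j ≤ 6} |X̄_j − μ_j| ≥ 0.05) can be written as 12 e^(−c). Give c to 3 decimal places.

Union bound over the 6 events: Pr(max_{1 ≤ j ≤ 6} |X̄_j − μ_j| ≥ 0.05) ≤ 6·2·exp(−2nε²) = 12 exp(−2·2357·0.05²).
So c = 2·2357·0.05² = 11.7850.

11.785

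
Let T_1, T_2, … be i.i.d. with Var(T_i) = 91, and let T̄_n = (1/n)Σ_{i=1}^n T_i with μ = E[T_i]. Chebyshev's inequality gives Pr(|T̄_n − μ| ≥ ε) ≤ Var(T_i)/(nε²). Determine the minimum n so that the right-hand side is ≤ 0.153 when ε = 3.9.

40

Require 91/(n·3.9²) ≤ 0.153, i.e. n ≥ 91/(0.153·3.9²) = 39.104.
The smallest integer n is 40.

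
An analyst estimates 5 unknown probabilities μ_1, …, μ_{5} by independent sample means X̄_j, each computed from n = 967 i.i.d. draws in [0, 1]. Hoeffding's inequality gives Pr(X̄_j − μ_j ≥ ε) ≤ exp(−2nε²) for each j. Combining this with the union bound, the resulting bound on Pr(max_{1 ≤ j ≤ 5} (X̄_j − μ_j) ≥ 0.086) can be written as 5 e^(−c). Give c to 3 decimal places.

14.304

Union bound over the 5 events: Pr(max_{1 ≤ j ≤ 5} (X̄_j − μ_j) ≥ 0.086) ≤ 5·exp(−2nε²) = 5 exp(−2·967·0.086²).
So c = 2·967·0.086² = 14.3039.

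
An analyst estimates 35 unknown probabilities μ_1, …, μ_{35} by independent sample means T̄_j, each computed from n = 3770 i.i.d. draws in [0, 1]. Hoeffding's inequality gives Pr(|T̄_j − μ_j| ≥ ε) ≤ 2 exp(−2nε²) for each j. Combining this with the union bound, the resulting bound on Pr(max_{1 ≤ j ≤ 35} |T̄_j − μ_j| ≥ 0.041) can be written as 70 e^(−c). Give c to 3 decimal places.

Union bound over the 35 events: Pr(max_{1 ≤ j ≤ 35} |T̄_j − μ_j| ≥ 0.041) ≤ 35·2·exp(−2nε²) = 70 exp(−2·3770·0.041²).
So c = 2·3770·0.041² = 12.6747.

12.675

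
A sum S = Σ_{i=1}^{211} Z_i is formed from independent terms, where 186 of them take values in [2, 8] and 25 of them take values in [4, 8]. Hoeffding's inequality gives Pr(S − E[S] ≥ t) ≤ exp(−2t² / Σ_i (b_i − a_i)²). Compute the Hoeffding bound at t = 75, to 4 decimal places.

0.2049

Σ(b_i − a_i)² = 186·6² + 25·4² = 7096.
Exponent = 2·75² / 7096 = 1.58540.
Bound = exp(−1.58540) = 0.20487.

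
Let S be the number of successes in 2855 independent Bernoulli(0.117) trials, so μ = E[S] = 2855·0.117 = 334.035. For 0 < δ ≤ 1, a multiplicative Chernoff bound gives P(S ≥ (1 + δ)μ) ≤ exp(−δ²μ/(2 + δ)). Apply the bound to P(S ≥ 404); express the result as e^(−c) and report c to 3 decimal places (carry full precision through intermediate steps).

Write 404 = (1 + δ)μ, so δ = 404/334.035 − 1 = 0.2094541…
Then the exponent is δ²μ/(2 + δ) = (404 − μ)² / (μ·(2 + δ)) = 6.632614.

6.633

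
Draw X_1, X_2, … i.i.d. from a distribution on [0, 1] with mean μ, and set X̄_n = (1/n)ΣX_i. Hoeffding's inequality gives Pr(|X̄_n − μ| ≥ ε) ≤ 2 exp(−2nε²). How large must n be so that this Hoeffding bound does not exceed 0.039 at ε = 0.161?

76

Require 2·exp(−2nε²) ≤ 0.039, i.e. 2nε² ≥ ln(2/0.039) = 3.937341.
So n ≥ 3.937341 / (2·0.161²) = 75.949.
The smallest integer n is 76.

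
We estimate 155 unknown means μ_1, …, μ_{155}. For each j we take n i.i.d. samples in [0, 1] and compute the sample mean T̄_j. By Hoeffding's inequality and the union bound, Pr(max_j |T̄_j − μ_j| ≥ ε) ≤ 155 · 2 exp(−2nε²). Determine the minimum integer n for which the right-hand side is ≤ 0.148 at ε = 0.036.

2951

Need 2·155·exp(−2nε²) ≤ 0.148, i.e. exp(−2nε²) ≤ 0.148/310.
So 2nε² ≥ ln(310/0.148) = 7.647115.
Hence n ≥ 7.647115/(2·0.036²) = 2950.276.
The smallest integer n is 2951.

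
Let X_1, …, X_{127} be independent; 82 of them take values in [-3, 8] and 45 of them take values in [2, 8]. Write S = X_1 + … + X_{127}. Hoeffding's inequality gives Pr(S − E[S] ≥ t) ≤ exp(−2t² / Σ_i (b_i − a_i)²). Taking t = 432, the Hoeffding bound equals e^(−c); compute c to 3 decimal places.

32.338

Σ(b_i − a_i)² = 82·11² + 45·6² = 11542.
c = 2t² / 11542 = 2·432² / 11542 = 32.3382.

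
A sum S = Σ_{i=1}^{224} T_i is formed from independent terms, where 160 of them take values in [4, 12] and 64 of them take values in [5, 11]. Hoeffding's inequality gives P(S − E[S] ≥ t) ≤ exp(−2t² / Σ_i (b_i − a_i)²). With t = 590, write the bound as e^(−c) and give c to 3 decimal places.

55.501

Σ(b_i − a_i)² = 160·8² + 64·6² = 12544.
c = 2t² / 12544 = 2·590² / 12544 = 55.5006.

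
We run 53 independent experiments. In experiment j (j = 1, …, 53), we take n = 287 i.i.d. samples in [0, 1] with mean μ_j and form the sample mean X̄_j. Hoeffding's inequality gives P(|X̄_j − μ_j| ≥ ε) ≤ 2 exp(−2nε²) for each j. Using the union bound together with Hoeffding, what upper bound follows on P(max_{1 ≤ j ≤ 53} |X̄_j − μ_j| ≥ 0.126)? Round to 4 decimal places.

Per-experiment Hoeffding bound: 2·exp(−2·287·0.126²) = 2·exp(−9.11282) = 0.00022049.
Union bound over 53 events: 53·0.00022049 = 0.01169.

0.0117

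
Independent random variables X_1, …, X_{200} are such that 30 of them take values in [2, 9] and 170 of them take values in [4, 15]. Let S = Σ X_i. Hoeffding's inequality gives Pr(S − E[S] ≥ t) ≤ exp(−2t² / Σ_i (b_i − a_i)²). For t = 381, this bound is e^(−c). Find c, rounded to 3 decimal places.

13.173

Σ(b_i − a_i)² = 30·7² + 170·11² = 22040.
c = 2t² / 22040 = 2·381² / 22040 = 13.1725.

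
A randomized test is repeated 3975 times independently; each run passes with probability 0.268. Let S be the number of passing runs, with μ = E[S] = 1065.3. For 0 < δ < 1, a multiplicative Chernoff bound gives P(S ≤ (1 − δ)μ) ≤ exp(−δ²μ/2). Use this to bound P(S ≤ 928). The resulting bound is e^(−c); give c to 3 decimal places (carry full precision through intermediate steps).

Write 928 = (1 − δ)μ, so δ = 1 − 928/1065.3 = 0.1288839…
Then the exponent is δ²μ/2 = (μ − 928)²/(2μ) = 8.847879.

8.848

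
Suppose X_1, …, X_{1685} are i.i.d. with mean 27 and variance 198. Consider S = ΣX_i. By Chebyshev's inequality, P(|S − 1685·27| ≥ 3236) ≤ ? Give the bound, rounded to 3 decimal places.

Var(S) = n·Var(X_i) = 1685·198 = 333630.
Chebyshev: P(|S − 1685·27| ≥ 3236) ≤ Var(S)/3236² = 333630/10471696 = 0.0319.

0.032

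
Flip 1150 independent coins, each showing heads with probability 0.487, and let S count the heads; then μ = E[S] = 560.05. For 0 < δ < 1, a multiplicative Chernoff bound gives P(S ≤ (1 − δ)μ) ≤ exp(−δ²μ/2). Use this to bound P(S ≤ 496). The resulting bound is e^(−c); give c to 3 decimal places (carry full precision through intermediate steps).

Write 496 = (1 − δ)μ, so δ = 1 − 496/560.05 = 0.1143648…
Then the exponent is δ²μ/2 = (μ − 496)²/(2μ) = 3.662532.

3.663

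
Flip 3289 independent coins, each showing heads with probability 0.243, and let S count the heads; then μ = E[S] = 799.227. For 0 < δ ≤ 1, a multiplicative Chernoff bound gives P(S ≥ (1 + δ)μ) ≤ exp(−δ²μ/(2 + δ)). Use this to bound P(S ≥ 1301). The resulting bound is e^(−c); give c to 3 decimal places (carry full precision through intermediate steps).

Write 1301 = (1 + δ)μ, so δ = 1301/799.227 − 1 = 0.6278229…
Then the exponent is δ²μ/(2 + δ) = (1301 − μ)² / (μ·(2 + δ)) = 119.880443.

119.880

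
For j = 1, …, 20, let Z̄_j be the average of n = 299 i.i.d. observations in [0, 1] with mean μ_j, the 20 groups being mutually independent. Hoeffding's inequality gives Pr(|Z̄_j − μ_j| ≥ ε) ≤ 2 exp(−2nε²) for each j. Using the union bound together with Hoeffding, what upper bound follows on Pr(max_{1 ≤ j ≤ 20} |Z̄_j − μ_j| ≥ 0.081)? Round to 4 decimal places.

Per-experiment Hoeffding bound: 2·exp(−2·299·0.081²) = 2·exp(−3.92348) = 0.039544.
Union bound over 20 events: 20·0.039544 = 0.79089.

0.7909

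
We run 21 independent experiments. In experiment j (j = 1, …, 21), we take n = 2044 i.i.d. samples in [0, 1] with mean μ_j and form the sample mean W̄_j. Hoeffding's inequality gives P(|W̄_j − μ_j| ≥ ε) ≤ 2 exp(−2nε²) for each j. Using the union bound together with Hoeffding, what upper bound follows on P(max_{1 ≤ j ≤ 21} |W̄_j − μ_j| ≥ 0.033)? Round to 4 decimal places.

Per-experiment Hoeffding bound: 2·exp(−2·2044·0.033²) = 2·exp(−4.45183) = 0.023314.
Union bound over 21 events: 21·0.023314 = 0.48960.

0.4896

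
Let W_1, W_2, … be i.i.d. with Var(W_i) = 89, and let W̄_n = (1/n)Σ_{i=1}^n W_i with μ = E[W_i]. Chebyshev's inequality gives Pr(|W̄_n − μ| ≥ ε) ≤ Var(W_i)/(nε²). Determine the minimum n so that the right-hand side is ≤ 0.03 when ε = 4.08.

Require 89/(n·4.08²) ≤ 0.03, i.e. n ≥ 89/(0.03·4.08²) = 178.217.
The smallest integer n is 179.

179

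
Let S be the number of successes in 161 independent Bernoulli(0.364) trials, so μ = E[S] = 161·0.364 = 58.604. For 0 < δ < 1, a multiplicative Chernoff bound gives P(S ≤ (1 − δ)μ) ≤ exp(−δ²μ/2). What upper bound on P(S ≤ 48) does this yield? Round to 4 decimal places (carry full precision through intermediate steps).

0.3831

Write 48 = (1 − δ)μ, so δ = 1 − 48/58.604 = 0.1809433…
Then the exponent is δ²μ/2 = (μ − 48)²/(2μ) = 0.959361.
Bound = exp(−0.959361) = 0.38314.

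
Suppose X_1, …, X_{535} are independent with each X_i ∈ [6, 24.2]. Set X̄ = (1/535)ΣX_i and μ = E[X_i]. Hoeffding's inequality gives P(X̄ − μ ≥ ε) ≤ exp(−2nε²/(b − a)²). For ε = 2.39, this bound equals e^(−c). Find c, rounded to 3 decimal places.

c = 2nε²/(b − a)² = 2·535·2.39² / 18.2² = 18.4517.

18.452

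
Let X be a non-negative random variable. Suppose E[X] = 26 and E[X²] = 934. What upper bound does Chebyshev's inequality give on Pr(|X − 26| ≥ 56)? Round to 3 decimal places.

0.082

Var(X) = E[X²] − (E[X])² = 934 − 676 = 258.
Chebyshev's inequality: Pr(|X − μ| ≥ t) ≤ Var(X)/t² = 258/3136 = 0.0823.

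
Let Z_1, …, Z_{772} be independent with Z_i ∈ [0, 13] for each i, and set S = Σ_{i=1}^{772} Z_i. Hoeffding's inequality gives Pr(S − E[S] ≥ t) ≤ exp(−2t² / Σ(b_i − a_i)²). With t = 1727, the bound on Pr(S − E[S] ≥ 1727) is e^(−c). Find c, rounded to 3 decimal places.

Σ(b_i − a_i)² = 772·(13)² = 130468.
c = 2t²/130468 = 2·1727²/130468 = 45.7205.

45.720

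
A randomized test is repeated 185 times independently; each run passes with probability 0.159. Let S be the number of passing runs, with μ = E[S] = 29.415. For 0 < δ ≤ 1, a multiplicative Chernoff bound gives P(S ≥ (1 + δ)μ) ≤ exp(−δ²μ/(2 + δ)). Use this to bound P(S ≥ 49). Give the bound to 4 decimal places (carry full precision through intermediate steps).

0.0075

Write 49 = (1 + δ)μ, so δ = 49/29.415 − 1 = 0.6658168…
Then the exponent is δ²μ/(2 + δ) = (49 − μ)² / (μ·(2 + δ)) = 4.891567.
Bound = exp(−4.891567) = 0.00751.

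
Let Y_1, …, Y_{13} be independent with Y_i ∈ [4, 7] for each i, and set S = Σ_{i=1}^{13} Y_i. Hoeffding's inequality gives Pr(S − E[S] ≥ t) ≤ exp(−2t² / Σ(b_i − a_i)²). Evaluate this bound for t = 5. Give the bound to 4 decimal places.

Σ(b_i − a_i)² = 13·(3)² = 117.
Exponent = 2·5²/117 = 0.4274.
Bound = exp(−0.4274) = 0.65223.

0.6522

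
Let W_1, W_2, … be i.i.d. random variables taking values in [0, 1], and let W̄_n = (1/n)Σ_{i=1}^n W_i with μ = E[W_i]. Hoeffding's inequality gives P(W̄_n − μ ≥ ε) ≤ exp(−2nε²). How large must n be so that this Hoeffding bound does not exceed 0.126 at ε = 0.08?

162

Require exp(−2nε²) ≤ 0.126, i.e. 2nε² ≥ ln(1/0.126) = 2.071473.
So n ≥ 2.071473 / (2·0.08²) = 161.834.
The smallest integer n is 162.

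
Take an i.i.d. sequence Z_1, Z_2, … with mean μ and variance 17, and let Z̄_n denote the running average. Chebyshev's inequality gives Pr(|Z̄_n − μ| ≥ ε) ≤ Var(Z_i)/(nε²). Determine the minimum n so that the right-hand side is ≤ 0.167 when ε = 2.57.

Require 17/(n·2.57²) ≤ 0.167, i.e. n ≥ 17/(0.167·2.57²) = 15.412.
The smallest integer n is 16.

16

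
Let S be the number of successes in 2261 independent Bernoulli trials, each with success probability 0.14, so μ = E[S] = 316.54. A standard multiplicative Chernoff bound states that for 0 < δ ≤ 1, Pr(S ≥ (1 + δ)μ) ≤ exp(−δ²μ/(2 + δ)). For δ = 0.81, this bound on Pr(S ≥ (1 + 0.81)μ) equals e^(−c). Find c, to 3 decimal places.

73.908

c = δ²μ/(2 + δ) = 0.81²·316.54/(2 + 0.81) = 73.9081.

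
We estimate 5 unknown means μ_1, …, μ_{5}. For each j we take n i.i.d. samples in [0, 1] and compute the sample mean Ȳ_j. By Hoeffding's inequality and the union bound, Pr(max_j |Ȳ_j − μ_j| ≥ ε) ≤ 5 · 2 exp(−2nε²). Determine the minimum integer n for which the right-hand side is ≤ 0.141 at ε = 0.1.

214

Need 2·5·exp(−2nε²) ≤ 0.141, i.e. exp(−2nε²) ≤ 0.141/10.
So 2nε² ≥ ln(10/0.141) = 4.261580.
Hence n ≥ 4.261580/(2·0.1²) = 213.079.
The smallest integer n is 214.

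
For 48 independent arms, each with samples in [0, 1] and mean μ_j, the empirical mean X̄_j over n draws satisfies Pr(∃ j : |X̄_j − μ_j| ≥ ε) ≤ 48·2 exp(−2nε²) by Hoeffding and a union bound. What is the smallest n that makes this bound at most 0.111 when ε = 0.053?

Need 2·48·exp(−2nε²) ≤ 0.111, i.e. exp(−2nε²) ≤ 0.111/96.
So 2nε² ≥ ln(96/0.111) = 6.762573.
Hence n ≥ 6.762573/(2·0.053²) = 1203.733.
The smallest integer n is 1204.

1204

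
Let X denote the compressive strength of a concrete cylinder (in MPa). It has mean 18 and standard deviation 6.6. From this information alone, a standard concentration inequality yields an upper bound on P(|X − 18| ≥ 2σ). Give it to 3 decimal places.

Mean and variance are known, so Chebyshev's inequality applies.
Chebyshev: P(|X − μ| ≥ t) ≤ Var(X)/t².
Var(X) = σ² = 6.6² = 43.56.
t = 2·6.6 = 13.2.
Bound = 43.56 / 174.24 = 0.2500.

0.250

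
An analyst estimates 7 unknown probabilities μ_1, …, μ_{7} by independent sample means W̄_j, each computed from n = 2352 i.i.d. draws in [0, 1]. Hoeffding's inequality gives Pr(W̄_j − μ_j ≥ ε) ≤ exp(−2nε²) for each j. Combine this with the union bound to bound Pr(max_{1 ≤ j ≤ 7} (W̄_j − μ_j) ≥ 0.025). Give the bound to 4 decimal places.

Per-experiment Hoeffding bound: exp(−2·2352·0.025²) = exp(−2.94000) = 0.052866.
Union bound over 7 events: 7·0.052866 = 0.37006.

0.3701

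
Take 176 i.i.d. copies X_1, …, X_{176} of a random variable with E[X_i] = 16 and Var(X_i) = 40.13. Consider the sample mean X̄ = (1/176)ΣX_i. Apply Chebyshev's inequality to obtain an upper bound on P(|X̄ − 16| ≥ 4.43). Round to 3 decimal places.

0.012

Var(X̄) = Var(X_i)/n = 40.13/176 = 0.22801.
Chebyshev: P(|X̄ − 16| ≥ 4.43) ≤ Var(X̄)/(4.43)² = 40.13/(176·4.43²) = 0.0116.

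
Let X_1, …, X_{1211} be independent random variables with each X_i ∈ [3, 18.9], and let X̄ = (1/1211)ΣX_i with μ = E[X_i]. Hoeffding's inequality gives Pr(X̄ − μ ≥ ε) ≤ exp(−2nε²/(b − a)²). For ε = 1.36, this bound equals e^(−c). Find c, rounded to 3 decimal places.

17.720

c = 2nε²/(b − a)² = 2·1211·1.36² / 15.9² = 17.7198.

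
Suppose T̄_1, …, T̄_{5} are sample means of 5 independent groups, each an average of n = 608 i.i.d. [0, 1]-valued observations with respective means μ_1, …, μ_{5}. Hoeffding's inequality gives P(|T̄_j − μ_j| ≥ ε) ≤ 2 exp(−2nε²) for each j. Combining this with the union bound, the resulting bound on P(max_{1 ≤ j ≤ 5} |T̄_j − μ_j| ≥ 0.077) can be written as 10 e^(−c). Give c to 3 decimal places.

7.210

Union bound over the 5 events: P(max_{1 ≤ j ≤ 5} |T̄_j − μ_j| ≥ 0.077) ≤ 5·2·exp(−2nε²) = 10 exp(−2·608·0.077²).
So c = 2·608·0.077² = 7.2097.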